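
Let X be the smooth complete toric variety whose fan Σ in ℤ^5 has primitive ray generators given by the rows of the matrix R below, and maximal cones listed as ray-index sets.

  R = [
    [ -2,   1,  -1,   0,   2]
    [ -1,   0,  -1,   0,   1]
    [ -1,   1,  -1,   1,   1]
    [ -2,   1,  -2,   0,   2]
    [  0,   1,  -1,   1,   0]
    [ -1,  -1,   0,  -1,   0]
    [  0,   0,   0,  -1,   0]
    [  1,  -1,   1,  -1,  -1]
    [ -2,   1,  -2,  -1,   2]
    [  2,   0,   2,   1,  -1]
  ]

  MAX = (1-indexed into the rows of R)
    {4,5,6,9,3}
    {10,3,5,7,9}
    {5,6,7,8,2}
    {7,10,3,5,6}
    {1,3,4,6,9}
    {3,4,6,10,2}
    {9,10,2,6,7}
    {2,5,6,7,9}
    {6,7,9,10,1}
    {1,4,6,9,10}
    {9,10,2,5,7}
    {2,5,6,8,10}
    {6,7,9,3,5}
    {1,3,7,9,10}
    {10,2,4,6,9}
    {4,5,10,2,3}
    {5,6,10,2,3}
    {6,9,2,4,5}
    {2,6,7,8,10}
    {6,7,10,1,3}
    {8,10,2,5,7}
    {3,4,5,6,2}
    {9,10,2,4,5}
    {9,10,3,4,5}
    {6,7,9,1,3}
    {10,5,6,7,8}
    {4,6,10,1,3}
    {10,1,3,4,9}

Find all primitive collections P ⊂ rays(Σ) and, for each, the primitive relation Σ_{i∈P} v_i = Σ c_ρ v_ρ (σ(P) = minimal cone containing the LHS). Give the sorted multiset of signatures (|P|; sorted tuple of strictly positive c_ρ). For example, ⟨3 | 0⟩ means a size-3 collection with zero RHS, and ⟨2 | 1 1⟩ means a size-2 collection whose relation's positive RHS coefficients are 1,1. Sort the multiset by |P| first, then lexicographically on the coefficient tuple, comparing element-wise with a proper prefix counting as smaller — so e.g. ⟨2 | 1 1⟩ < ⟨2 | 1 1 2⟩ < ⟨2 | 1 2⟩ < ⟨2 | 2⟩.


|primitive collections| = 13. Relations:

  • {3,8}:  v_{3} + v_{8} = 0  →  sig = ⟨2 | 0⟩
  • {4,7}:  v_{4} + v_{7} = v_{9}  →  sig = ⟨2 | 1⟩
  • {4,8}:  v_{4} + v_{8} = v_{2} + v_{7}  →  sig = ⟨2 | 1 1⟩
  • {1,8}:  v_{1} + v_{8} = v_{6} + v_{9} + v_{10}  →  sig = ⟨2 | 1 1 1⟩
  • {1,2}:  v_{1} + v_{2} = 2·v_{4} + v_{6} + v_{10}  →  sig = ⟨2 | 1 1 2⟩
  • {1,5}:  v_{1} + v_{5} = 2·v_{3} + v_{7}  →  sig = ⟨2 | 1 2⟩
  • {8,9}:  v_{8} + v_{9} = v_{2} + 2·v_{7}  →  sig = ⟨2 | 1 2⟩
  • {2,3,7}:  v_{2} + v_{3} + v_{7} = v_{4}  →  sig = ⟨3 | 1⟩
  • {2,3,9}:  v_{2} + v_{3} + v_{9} = 2·v_{4}  →  sig = ⟨3 | 2⟩
  • {3,6,9,10}:  v_{3} + v_{6} + v_{9} + v_{10} = v_{1}  →  sig = ⟨4 | 1⟩
  • {4,5,6,10}:  v_{4} + v_{5} + v_{6} + v_{10} = v_{3}  →  sig = ⟨4 | 1⟩
  • {5,6,9,10}:  v_{5} + v_{6} + v_{9} + v_{10} = v_{3} + v_{7}  →  sig = ⟨4 | 1 1⟩
  • {2,5,6,7,10}:  v_{2} + v_{5} + v_{6} + v_{7} + v_{10} = 0  →  sig = ⟨5 | 0⟩

Signatures (|P|; sorted positive RHS coefficients), sorted:
[⟨2 | 0⟩, ⟨2 | 1⟩, ⟨2 | 1 1⟩, ⟨2 | 1 1 1⟩, ⟨2 | 1 1 2⟩, ⟨2 | 1 2⟩, ⟨2 | 1 2⟩, ⟨3 | 1⟩, ⟨3 | 2⟩, ⟨4 | 1⟩, ⟨4 | 1⟩, ⟨4 | 1 1⟩, ⟨5 | 0⟩]


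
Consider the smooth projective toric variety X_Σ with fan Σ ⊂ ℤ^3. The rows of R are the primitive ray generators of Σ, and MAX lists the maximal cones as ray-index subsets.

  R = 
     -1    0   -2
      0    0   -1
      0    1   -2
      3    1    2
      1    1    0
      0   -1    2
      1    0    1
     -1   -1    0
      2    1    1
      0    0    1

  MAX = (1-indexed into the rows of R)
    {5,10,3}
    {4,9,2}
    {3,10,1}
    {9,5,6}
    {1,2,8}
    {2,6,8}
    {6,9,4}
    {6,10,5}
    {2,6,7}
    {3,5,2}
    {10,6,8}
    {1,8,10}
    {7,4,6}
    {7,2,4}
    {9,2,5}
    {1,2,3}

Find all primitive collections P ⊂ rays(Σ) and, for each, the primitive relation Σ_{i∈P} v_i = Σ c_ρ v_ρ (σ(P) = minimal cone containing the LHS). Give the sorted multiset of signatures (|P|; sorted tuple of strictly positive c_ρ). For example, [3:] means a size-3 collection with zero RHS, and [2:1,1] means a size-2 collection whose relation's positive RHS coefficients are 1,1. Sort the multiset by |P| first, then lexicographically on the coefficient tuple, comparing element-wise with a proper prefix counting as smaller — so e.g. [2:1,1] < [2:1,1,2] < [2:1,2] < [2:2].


|primitive collections| = 24. Relations:

  {2,10}:  v_{2} + v_{10} = 0  ⟹  sig = [2:]
  {3,6}:  v_{3} + v_{6} = 0  ⟹  sig = [2:]
  {5,8}:  v_{5} + v_{8} = 0  ⟹  sig = [2:]
  {1,5}:  v_{1} + v_{5} = v_{3}  ⟹  sig = [2:1]
  {1,6}:  v_{1} + v_{6} = v_{8}  ⟹  sig = [2:1]
  {1,7}:  v_{1} + v_{7} = v_{2}  ⟹  sig = [2:1]
  {3,8}:  v_{3} + v_{8} = v_{1}  ⟹  sig = [2:1]
  {5,7}:  v_{5} + v_{7} = v_{9}  ⟹  sig = [2:1]
  {7,9}:  v_{7} + v_{9} = v_{4}  ⟹  sig = [2:1]
  {8,9}:  v_{8} + v_{9} = v_{7}  ⟹  sig = [2:1]
  {1,4}:  v_{1} + v_{4} = v_{2} + v_{9}  ⟹  sig = [2:1,1]
  {1,9}:  v_{1} + v_{9} = v_{2} + v_{5}  ⟹  sig = [2:1,1]
  {3,7}:  v_{3} + v_{7} = v_{2} + v_{5}  ⟹  sig = [2:1,1]
  {7,8}:  v_{7} + v_{8} = v_{2} + v_{6}  ⟹  sig = [2:1,1]
  {7,10}:  v_{7} + v_{10} = v_{5} + v_{6}  ⟹  sig = [2:1,1]
  {3,4}:  v_{3} + v_{4} = v_{2} + v_{5} + v_{9}  ⟹  sig = [2:1,1,1]
  {4,10}:  v_{4} + v_{10} = v_{5} + v_{6} + v_{9}  ⟹  sig = [2:1,1,1]
  {3,9}:  v_{3} + v_{9} = v_{2} + 2·v_{5}  ⟹  sig = [2:1,2]
  {9,10}:  v_{9} + v_{10} = 2·v_{5} + v_{6}  ⟹  sig = [2:1,2]
  {4,5}:  v_{4} + v_{5} = 2·v_{9}  ⟹  sig = [2:2]
  {4,8}:  v_{4} + v_{8} = 2·v_{7}  ⟹  sig = [2:2]
  {2,5,6}:  v_{2} + v_{5} + v_{6} = v_{7}  ⟹  sig = [3:1]
  {2,6,9}:  v_{2} + v_{6} + v_{9} = 2·v_{7}  ⟹  sig = [3:2]
  {2,4,6}:  v_{2} + v_{4} + v_{6} = 3·v_{7}  ⟹  sig = [3:3]

Sorted signature multiset PRS(X):
    [2:]
    [2:]
    [2:]
    [2:1]
    [2:1]
    [2:1]
    [2:1]
    [2:1]
    [2:1]
    [2:1]
    [2:1,1]
    [2:1,1]
    [2:1,1]
    [2:1,1]
    [2:1,1]
    [2:1,1,1]
    [2:1,1,1]
    [2:1,2]
    [2:1,2]
    [2:2]
    [2:2]
    [3:1]
    [3:2]
    [3:3]


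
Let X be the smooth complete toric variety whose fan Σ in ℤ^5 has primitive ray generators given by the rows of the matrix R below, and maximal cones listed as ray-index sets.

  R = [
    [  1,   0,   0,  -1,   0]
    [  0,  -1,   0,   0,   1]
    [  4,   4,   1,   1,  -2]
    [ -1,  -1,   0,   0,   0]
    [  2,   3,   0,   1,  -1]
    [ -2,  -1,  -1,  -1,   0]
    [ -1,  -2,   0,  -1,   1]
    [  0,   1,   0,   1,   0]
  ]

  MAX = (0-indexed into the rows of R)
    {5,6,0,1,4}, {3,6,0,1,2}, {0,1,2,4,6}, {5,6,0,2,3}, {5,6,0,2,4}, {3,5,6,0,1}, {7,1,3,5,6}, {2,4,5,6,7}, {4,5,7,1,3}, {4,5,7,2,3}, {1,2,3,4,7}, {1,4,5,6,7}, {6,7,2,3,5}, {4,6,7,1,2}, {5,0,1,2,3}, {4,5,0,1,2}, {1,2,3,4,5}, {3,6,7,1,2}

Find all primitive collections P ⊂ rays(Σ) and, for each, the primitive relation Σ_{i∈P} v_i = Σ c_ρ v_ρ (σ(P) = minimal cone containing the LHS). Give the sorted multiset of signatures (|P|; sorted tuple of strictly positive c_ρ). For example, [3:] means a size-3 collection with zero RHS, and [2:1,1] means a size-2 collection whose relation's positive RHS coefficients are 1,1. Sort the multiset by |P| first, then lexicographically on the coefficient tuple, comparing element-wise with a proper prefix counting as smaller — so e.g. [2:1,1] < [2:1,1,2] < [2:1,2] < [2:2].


Minimal non-faces — 5 found among 8 rays, 18 max cones:

  P = {0,7}:  v_{0} + v_{7} = v_{4} + v_{6}  so sig = [2:1,1]
  P = {3,4,6}:  v_{3} + v_{4} + v_{6} = 0  so sig = [3:]
  P = {0,3,4}:  v_{0} + v_{3} + v_{4} = v_{1} + v_{2} + v_{5}  so sig = [3:1,1,1]
  P = {1,2,5,6}:  v_{1} + v_{2} + v_{5} + v_{6} = v_{0}  so sig = [4:1]
  P = {1,2,5,7}:  v_{1} + v_{2} + v_{5} + v_{7} = v_{4}  so sig = [4:1]

Signatures (|P|; sorted positive RHS coefficients), sorted:
[[2:1,1], [3:], [3:1,1,1], [4:1], [4:1]]


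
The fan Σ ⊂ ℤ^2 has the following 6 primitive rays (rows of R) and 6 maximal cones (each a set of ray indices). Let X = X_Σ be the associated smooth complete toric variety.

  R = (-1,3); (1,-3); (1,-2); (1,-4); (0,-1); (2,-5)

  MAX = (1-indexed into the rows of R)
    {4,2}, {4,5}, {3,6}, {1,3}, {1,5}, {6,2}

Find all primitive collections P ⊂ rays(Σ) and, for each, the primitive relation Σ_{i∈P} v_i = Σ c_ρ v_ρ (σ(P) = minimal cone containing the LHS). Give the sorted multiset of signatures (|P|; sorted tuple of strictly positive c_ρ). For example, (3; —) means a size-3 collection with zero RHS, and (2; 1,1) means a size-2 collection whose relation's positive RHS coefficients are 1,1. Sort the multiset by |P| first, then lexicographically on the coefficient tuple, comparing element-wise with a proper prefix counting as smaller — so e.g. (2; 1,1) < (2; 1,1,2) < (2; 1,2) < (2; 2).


Primitive collections (9):

  P = {1,2}:  v_{1} + v_{2} = 0  ⇒ sig = (2; —)
  P = {1,4}:  v_{1} + v_{4} = v_{5}  ⇒ sig = (2; 1)
  P = {1,6}:  v_{1} + v_{6} = v_{3}  ⇒ sig = (2; 1)
  P = {2,3}:  v_{2} + v_{3} = v_{6}  ⇒ sig = (2; 1)
  P = {2,5}:  v_{2} + v_{5} = v_{4}  ⇒ sig = (2; 1)
  P = {3,5}:  v_{3} + v_{5} = v_{2}  ⇒ sig = (2; 1)
  P = {3,4}:  v_{3} + v_{4} = 2·v_{2}  ⇒ sig = (2; 2)
  P = {5,6}:  v_{5} + v_{6} = 2·v_{2}  ⇒ sig = (2; 2)
  P = {4,6}:  v_{4} + v_{6} = 3·v_{2}  ⇒ sig = (2; 3)

Hence PRS(X_Σ) =
[(2; —), (2; 1), (2; 1), (2; 1), (2; 1), (2; 1), (2; 2), (2; 2), (2; 3)]


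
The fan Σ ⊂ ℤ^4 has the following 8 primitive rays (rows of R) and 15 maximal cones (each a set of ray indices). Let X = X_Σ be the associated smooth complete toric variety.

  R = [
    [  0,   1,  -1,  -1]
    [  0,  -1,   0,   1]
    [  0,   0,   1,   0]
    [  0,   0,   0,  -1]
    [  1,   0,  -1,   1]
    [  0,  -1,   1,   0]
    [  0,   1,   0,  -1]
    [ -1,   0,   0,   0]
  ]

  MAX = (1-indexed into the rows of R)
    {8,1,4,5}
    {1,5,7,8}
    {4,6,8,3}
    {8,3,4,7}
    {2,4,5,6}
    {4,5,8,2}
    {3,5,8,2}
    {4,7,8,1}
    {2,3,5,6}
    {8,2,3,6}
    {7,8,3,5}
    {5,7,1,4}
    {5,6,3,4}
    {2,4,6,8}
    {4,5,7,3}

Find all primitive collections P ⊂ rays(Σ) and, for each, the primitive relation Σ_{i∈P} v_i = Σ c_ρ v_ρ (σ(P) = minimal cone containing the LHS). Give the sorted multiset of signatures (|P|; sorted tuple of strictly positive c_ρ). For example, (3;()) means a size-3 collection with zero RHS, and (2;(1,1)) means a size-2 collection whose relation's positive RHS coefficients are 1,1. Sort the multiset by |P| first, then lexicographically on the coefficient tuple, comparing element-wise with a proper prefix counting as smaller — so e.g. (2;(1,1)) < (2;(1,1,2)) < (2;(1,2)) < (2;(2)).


Δ(Σ) — 8 vertices, 9 min non-faces:

  P = {2,7}:  v_{2} + v_{7} = 0 — sig = (2;())
  P = {1,3}:  v_{1} + v_{3} = v_{7} — sig = (2;(1))
  P = {1,6}:  v_{1} + v_{6} = v_{4} — sig = (2;(1))
  P = {6,7}:  v_{6} + v_{7} = v_{3} + v_{4} — sig = (2;(1,1))
  P = {1,2}:  v_{1} + v_{2} = v_{4} + v_{5} + v_{8} — sig = (2;(1,1,1))
  P = {2,3,4}:  v_{2} + v_{3} + v_{4} = v_{6} — sig = (3;(1))
  P = {5,6,8}:  v_{5} + v_{6} + v_{8} = v_{2} — sig = (3;(1))
  P = {3,4,5,8}:  v_{3} + v_{4} + v_{5} + v_{8} = 0 — sig = (4;())
  P = {4,5,7,8}:  v_{4} + v_{5} + v_{7} + v_{8} = v_{1} — sig = (4;(1))

Hence PRS(X_Σ) =
{ (2;()),  (2;(1)) ×2,  (2;(1,1)),  (2;(1,1,1)),  (3;(1)) ×2,  (4;()),  (4;(1)) }


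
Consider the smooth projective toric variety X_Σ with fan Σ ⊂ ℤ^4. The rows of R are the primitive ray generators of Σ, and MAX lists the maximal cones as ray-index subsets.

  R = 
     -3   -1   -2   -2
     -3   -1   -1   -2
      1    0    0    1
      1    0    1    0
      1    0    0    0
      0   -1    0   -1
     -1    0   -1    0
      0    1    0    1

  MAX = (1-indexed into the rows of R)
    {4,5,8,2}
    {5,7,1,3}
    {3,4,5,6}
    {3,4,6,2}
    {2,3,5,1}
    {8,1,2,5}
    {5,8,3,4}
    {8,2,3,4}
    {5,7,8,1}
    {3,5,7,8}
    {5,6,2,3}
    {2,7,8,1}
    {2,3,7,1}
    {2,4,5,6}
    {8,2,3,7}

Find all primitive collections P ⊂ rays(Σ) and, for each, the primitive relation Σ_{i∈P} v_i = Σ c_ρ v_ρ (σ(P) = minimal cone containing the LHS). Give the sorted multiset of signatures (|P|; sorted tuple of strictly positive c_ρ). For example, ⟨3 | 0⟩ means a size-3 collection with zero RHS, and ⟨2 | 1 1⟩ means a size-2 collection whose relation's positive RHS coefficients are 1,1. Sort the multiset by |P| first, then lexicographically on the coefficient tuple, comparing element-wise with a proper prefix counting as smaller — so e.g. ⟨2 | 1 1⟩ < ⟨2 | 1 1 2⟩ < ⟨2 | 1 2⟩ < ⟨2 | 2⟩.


Minimal non-faces — 9 found among 8 rays, 15 max cones:

  P = {4,7}:  v_{4} + v_{7} = 0  ⟹  sig = ⟨2 | 0⟩
  P = {6,8}:  v_{6} + v_{8} = 0  ⟹  sig = ⟨2 | 0⟩
  P = {1,4}:  v_{1} + v_{4} = v_{2} + v_{5}  ⟹  sig = ⟨2 | 1 1⟩
  P = {6,7}:  v_{6} + v_{7} = v_{2} + v_{3} + v_{5}  ⟹  sig = ⟨2 | 1 1 1⟩
  P = {1,6}:  v_{1} + v_{6} = 2·v_{2} + v_{3} + 2·v_{5}  ⟹  sig = ⟨2 | 1 2 2⟩
  P = {2,5,7}:  v_{2} + v_{5} + v_{7} = v_{1}  ⟹  sig = ⟨3 | 1⟩
  P = {1,3,8}:  v_{1} + v_{3} + v_{8} = 2·v_{7}  ⟹  sig = ⟨3 | 2⟩
  P = {2,3,4,5}:  v_{2} + v_{3} + v_{4} + v_{5} = v_{6}  ⟹  sig = ⟨4 | 1⟩
  P = {2,3,5,8}:  v_{2} + v_{3} + v_{5} + v_{8} = v_{7}  ⟹  sig = ⟨4 | 1⟩

Sorted signature multiset PRS(X):
    ⟨2 | 0⟩
    ⟨2 | 0⟩
    ⟨2 | 1 1⟩
    ⟨2 | 1 1 1⟩
    ⟨2 | 1 2 2⟩
    ⟨3 | 1⟩
    ⟨3 | 2⟩
    ⟨4 | 1⟩
    ⟨4 | 1⟩


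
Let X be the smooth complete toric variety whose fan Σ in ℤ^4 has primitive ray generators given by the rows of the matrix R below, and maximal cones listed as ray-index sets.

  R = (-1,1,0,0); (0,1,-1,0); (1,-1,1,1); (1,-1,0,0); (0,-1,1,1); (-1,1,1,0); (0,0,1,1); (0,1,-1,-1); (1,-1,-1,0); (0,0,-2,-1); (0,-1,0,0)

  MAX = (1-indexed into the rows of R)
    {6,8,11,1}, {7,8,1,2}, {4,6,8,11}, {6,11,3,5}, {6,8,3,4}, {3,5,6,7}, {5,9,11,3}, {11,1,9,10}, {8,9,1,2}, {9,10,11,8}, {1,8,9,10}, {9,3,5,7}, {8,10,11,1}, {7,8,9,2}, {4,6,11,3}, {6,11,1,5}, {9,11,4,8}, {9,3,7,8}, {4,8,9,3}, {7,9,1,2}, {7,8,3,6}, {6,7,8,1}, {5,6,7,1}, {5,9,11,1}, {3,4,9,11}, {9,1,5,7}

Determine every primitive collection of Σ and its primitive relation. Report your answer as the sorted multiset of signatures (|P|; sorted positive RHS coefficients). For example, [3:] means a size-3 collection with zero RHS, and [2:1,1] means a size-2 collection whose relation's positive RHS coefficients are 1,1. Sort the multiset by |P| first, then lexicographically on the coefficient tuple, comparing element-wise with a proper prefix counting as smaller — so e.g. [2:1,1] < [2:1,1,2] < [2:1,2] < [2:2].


Δ(Σ) — 11 vertices, 21 min non-faces:

  P={1,4}:  v_{1} + v_{4} = 0  so sig = [2:]
  P={5,8}:  v_{5} + v_{8} = 0  so sig = [2:]
  P={6,9}:  v_{6} + v_{9} = 0  so sig = [2:]
  P={1,3}:  v_{1} + v_{3} = v_{7}  so sig = [2:1]
  P={3,10}:  v_{3} + v_{10} = v_{9}  so sig = [2:1]
  P={4,7}:  v_{4} + v_{7} = v_{3}  so sig = [2:1]
  P={7,11}:  v_{7} + v_{11} = v_{5}  so sig = [2:1]
  P={2,11}:  v_{2} + v_{11} = v_{1} + v_{9}  so sig = [2:1,1]
  P={4,5}:  v_{4} + v_{5} = v_{3} + v_{11}  so sig = [2:1,1]
  P={7,10}:  v_{7} + v_{10} = v_{1} + v_{9}  so sig = [2:1,1]
  P={2,4}:  v_{2} + v_{4} = v_{7} + v_{8} + v_{9}  so sig = [2:1,1,1]
  P={2,5}:  v_{2} + v_{5} = v_{1} + v_{7} + v_{9}  so sig = [2:1,1,1]
  P={2,6}:  v_{2} + v_{6} = v_{1} + v_{7} + v_{8}  so sig = [2:1,1,1]
  P={4,10}:  v_{4} + v_{10} = v_{8} + v_{9} + v_{11}  so sig = [2:1,1,1]
  P={5,10}:  v_{5} + v_{10} = v_{1} + v_{9} + v_{11}  so sig = [2:1,1,1]
  P={6,10}:  v_{6} + v_{10} = v_{1} + v_{8} + v_{11}  so sig = [2:1,1,1]
  P={2,3}:  v_{2} + v_{3} = 2·v_{7} + v_{8} + v_{9}  so sig = [2:1,1,2]
  P={2,10}:  v_{2} + v_{10} = 2·v_{1} + v_{8} + 2·v_{9}  so sig = [2:1,2,2]
  P={3,8,11}:  v_{3} + v_{8} + v_{11} = v_{4}  so sig = [3:1]
  P={1,7,8,9}:  v_{1} + v_{7} + v_{8} + v_{9} = v_{2}  so sig = [4:1]
  P={1,8,9,11}:  v_{1} + v_{8} + v_{9} + v_{11} = v_{10}  so sig = [4:1]

Sorted signature multiset PRS(X):
[[2:], [2:], [2:], [2:1], [2:1], [2:1], [2:1], [2:1,1], [2:1,1], [2:1,1], [2:1,1,1], [2:1,1,1], [2:1,1,1], [2:1,1,1], [2:1,1,1], [2:1,1,1], [2:1,1,2], [2:1,2,2], [3:1], [4:1], [4:1]]


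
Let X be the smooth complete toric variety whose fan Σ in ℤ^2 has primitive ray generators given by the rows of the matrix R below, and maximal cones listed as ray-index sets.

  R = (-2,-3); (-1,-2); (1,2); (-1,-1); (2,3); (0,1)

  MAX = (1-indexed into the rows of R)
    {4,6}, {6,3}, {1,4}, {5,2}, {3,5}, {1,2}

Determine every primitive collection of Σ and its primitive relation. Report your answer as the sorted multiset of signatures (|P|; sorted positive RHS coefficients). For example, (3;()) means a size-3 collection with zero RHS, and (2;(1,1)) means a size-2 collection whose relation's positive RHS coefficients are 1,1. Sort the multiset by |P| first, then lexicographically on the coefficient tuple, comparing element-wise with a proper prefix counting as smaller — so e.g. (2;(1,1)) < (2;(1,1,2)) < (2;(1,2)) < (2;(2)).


Primitive collections (9):

  • {1,5}:  v_{1} + v_{5} = 0  →  sig = (2;())
  • {2,3}:  v_{2} + v_{3} = 0  →  sig = (2;())
  • {1,3}:  v_{1} + v_{3} = v_{4}  →  sig = (2;(1))
  • {2,4}:  v_{2} + v_{4} = v_{1}  →  sig = (2;(1))
  • {2,6}:  v_{2} + v_{6} = v_{4}  →  sig = (2;(1))
  • {3,4}:  v_{3} + v_{4} = v_{6}  →  sig = (2;(1))
  • {4,5}:  v_{4} + v_{5} = v_{3}  →  sig = (2;(1))
  • {1,6}:  v_{1} + v_{6} = 2·v_{4}  →  sig = (2;(2))
  • {5,6}:  v_{5} + v_{6} = 2·v_{3}  →  sig = (2;(2))

Sorted signature multiset PRS(X):
    (2;())
    (2;())
    (2;(1))
    (2;(1))
    (2;(1))
    (2;(1))
    (2;(1))
    (2;(2))
    (2;(2))


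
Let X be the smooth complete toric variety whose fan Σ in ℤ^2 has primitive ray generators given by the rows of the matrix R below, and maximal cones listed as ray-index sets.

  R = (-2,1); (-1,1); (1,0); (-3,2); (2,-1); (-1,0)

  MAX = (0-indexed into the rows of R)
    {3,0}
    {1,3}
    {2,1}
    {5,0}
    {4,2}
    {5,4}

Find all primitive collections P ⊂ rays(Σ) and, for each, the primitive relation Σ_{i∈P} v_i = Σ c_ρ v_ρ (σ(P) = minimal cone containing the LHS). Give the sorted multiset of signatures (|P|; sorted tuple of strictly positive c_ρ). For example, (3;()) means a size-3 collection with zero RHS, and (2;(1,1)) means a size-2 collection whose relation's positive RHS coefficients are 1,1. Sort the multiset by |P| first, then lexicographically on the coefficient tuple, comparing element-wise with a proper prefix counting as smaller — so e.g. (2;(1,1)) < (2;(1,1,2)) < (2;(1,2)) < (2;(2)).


9 minimal non-faces of Δ(Σ) (on 6 rays):

  {0,4}:  v_{0} + v_{4} = 0  ⇒ sig = (2;())
  {2,5}:  v_{2} + v_{5} = 0  ⇒ sig = (2;())
  {0,1}:  v_{0} + v_{1} = v_{3}  ⇒ sig = (2;(1))
  {0,2}:  v_{0} + v_{2} = v_{1}  ⇒ sig = (2;(1))
  {1,4}:  v_{1} + v_{4} = v_{2}  ⇒ sig = (2;(1))
  {1,5}:  v_{1} + v_{5} = v_{0}  ⇒ sig = (2;(1))
  {3,4}:  v_{3} + v_{4} = v_{1}  ⇒ sig = (2;(1))
  {2,3}:  v_{2} + v_{3} = 2·v_{1}  ⇒ sig = (2;(2))
  {3,5}:  v_{3} + v_{5} = 2·v_{0}  ⇒ sig = (2;(2))

so the primitive-relation signature multiset is
[(2;()), (2;()), (2;(1)), (2;(1)), (2;(1)), (2;(1)), (2;(1)), (2;(2)), (2;(2))]


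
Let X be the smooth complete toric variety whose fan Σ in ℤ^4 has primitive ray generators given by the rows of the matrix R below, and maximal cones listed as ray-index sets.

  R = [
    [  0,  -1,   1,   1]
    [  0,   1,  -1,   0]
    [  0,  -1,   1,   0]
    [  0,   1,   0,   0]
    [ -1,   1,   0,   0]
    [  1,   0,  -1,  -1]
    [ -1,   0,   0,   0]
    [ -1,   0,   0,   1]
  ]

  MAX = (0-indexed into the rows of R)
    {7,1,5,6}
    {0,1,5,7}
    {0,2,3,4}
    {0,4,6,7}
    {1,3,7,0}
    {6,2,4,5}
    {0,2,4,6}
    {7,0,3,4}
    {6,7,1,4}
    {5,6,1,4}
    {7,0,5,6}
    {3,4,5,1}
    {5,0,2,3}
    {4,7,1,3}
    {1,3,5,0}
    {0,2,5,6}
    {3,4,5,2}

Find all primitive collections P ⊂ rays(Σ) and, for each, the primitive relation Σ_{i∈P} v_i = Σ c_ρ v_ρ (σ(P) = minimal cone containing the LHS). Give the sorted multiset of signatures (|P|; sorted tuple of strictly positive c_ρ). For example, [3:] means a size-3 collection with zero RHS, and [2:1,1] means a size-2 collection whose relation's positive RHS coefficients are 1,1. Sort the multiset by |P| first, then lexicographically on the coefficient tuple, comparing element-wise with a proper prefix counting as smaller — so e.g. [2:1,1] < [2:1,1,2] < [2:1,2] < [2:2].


Minimal non-faces — 8 found among 8 rays, 17 max cones:

  • {1,2}:  v_{1} + v_{2} = 0  ⇒ sig = [2:]
  • {3,6}:  v_{3} + v_{6} = v_{4}  ⇒ sig = [2:1]
  • {2,7}:  v_{2} + v_{7} = v_{0} + v_{6}  ⇒ sig = [2:1,1]
  • {0,4,5}:  v_{0} + v_{4} + v_{5} = 0  ⇒ sig = [3:]
  • {0,1,6}:  v_{0} + v_{1} + v_{6} = v_{7}  ⇒ sig = [3:1]
  • {3,5,7}:  v_{3} + v_{5} + v_{7} = v_{1}  ⇒ sig = [3:1]
  • {0,1,4}:  v_{0} + v_{1} + v_{4} = v_{3} + v_{7}  ⇒ sig = [3:1,1]
  • {4,5,7}:  v_{4} + v_{5} + v_{7} = v_{1} + v_{6}  ⇒ sig = [3:1,1]

so the primitive-relation signature multiset is
{ [2:],  [2:1],  [2:1,1],  [3:],  [3:1] ×2,  [3:1,1] ×2 }


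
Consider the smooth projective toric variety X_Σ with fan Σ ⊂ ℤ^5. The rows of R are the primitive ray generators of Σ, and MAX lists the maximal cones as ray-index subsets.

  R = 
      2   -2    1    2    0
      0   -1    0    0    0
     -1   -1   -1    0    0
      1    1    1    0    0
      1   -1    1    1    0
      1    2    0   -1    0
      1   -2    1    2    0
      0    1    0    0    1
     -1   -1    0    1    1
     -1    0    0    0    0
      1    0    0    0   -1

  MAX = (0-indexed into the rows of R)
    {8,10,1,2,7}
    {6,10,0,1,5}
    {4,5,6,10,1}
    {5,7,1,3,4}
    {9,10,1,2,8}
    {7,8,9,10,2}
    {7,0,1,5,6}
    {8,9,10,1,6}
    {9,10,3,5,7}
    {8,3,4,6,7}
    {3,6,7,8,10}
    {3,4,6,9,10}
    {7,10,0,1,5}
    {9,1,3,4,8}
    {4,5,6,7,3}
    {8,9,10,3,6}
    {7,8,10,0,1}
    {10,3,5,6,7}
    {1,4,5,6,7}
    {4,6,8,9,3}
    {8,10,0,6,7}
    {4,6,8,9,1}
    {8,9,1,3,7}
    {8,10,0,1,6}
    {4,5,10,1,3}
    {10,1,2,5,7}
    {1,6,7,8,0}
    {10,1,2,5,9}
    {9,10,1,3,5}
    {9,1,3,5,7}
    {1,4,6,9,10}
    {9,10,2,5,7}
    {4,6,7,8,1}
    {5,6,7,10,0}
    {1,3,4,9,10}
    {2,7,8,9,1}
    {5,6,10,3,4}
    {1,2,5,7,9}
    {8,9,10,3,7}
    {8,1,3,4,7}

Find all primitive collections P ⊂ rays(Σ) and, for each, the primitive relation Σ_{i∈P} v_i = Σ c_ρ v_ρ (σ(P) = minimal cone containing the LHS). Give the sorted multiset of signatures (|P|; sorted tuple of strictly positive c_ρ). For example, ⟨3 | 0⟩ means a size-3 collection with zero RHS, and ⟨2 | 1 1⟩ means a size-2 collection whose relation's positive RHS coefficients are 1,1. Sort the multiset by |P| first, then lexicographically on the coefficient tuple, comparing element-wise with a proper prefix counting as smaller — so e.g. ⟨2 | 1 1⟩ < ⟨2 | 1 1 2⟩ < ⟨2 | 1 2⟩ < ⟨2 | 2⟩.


Primitive collections (19):

  P = {2,3}:  v_{2} + v_{3} = 0 — sig = ⟨2 | 0⟩
  P = {0,9}:  v_{0} + v_{9} = v_{6} — sig = ⟨2 | 1⟩
  P = {5,8}:  v_{5} + v_{8} = v_{7} — sig = ⟨2 | 1⟩
  P = {0,3}:  v_{0} + v_{3} = v_{4} + v_{5} + v_{6} — sig = ⟨2 | 1 1 1⟩
  P = {2,4}:  v_{2} + v_{4} = v_{1} + v_{8} + v_{10} — sig = ⟨2 | 1 1 1⟩
  P = {0,4}:  v_{0} + v_{4} = v_{1} + v_{5} + 2·v_{6} — sig = ⟨2 | 1 1 2⟩
  P = {2,6}:  v_{2} + v_{6} = v_{1} + 2·v_{8} + 2·v_{10} — sig = ⟨2 | 1 2 2⟩
  P = {0,2}:  v_{0} + v_{2} = 2·v_{1} + v_{7} + 2·v_{8} + 3·v_{10} — sig = ⟨2 | 1 2 2 3⟩
  P = {4,5,9}:  v_{4} + v_{5} + v_{9} = v_{3} — sig = ⟨3 | 1⟩
  P = {4,8,10}:  v_{4} + v_{8} + v_{10} = v_{6} — sig = ⟨3 | 1⟩
  P = {4,7,9}:  v_{4} + v_{7} + v_{9} = v_{3} + v_{8} — sig = ⟨3 | 1 1⟩
  P = {4,7,10}:  v_{4} + v_{7} + v_{10} = v_{5} + v_{6} — sig = ⟨3 | 1 1⟩
  P = {5,6,9}:  v_{5} + v_{6} + v_{9} = v_{3} + v_{8} + v_{10} — sig = ⟨3 | 1 1 1⟩
  P = {6,7,9}:  v_{6} + v_{7} + v_{9} = v_{3} + 2·v_{8} + v_{10} — sig = ⟨3 | 1 1 2⟩
  P = {1,3,6}:  v_{1} + v_{3} + v_{6} = 2·v_{4} — sig = ⟨3 | 2⟩
  P = {1,7,9,10}:  v_{1} + v_{7} + v_{9} + v_{10} = 0 — sig = ⟨4 | 0⟩
  P = {1,3,8,10}:  v_{1} + v_{3} + v_{8} + v_{10} = v_{4} — sig = ⟨4 | 1⟩
  P = {1,6,7,10}:  v_{1} + v_{6} + v_{7} + v_{10} = v_{0} — sig = ⟨4 | 1⟩
  P = {1,3,7,10}:  v_{1} + v_{3} + v_{7} + v_{10} = v_{4} + v_{5} — sig = ⟨4 | 1 1⟩

so the primitive-relation signature multiset is
{ ⟨2 | 0⟩,  ⟨2 | 1⟩ ×2,  ⟨2 | 1 1 1⟩ ×2,  ⟨2 | 1 1 2⟩,  ⟨2 | 1 2 2⟩,  ⟨2 | 1 2 2 3⟩,  ⟨3 | 1⟩ ×2,  ⟨3 | 1 1⟩ ×2,  ⟨3 | 1 1 1⟩,  ⟨3 | 1 1 2⟩,  ⟨3 | 2⟩,  ⟨4 | 0⟩,  ⟨4 | 1⟩ ×2,  ⟨4 | 1 1⟩ }


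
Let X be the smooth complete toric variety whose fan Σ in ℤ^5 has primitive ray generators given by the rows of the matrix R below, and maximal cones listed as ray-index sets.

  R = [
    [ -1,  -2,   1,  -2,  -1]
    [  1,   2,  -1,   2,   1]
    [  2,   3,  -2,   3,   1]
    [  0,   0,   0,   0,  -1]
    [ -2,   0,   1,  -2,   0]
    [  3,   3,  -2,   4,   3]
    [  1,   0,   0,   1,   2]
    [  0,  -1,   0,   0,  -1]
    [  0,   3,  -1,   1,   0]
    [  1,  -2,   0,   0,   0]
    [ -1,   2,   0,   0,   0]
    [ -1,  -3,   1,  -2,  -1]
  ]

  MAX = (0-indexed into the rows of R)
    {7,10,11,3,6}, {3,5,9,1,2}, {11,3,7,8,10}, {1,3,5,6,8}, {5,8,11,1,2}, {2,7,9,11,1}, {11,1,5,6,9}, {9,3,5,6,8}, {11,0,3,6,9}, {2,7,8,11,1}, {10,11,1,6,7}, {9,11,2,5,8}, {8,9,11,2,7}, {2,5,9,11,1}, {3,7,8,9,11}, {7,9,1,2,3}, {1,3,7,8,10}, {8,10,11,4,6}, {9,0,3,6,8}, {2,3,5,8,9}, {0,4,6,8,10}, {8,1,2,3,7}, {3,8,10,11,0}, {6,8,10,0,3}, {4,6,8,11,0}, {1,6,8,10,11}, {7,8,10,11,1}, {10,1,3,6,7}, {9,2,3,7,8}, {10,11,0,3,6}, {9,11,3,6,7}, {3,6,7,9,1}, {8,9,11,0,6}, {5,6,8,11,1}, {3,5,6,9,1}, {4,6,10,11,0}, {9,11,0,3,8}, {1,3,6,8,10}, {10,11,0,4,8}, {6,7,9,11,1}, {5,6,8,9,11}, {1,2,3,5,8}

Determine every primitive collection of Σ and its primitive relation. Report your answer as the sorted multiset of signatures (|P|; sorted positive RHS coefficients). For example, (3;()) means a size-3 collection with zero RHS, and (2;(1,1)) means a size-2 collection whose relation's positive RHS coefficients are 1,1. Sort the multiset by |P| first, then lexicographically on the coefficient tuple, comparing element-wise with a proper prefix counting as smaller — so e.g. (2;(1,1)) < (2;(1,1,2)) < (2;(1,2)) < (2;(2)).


Minimal non-faces — 22 found among 12 rays, 42 max cones:

  {0,1}:  v_{0} + v_{1} = 0 — sig = (2;())
  {9,10}:  v_{9} + v_{10} = 0 — sig = (2;())
  {2,6}:  v_{2} + v_{6} = v_{5} — sig = (2;(1))
  {0,2}:  v_{0} + v_{2} = v_{8} + v_{9} — sig = (2;(1,1))
  {0,7}:  v_{0} + v_{7} = v_{3} + v_{11} — sig = (2;(1,1))
  {2,10}:  v_{2} + v_{10} = v_{1} + v_{8} — sig = (2;(1,1))
  {3,4}:  v_{3} + v_{4} = v_{0} + v_{10} — sig = (2;(1,1))
  {4,7}:  v_{4} + v_{7} = v_{10} + v_{11} — sig = (2;(1,1))
  {0,5}:  v_{0} + v_{5} = v_{6} + v_{8} + v_{9} — sig = (2;(1,1,1))
  {5,10}:  v_{5} + v_{10} = v_{1} + v_{6} + v_{8} — sig = (2;(1,1,1))
  {1,4}:  v_{1} + v_{4} = v_{6} + v_{8} + v_{10} + v_{11} — sig = (2;(1,1,1,1))
  {4,9}:  v_{4} + v_{9} = v_{0} + v_{6} + v_{8} + v_{11} — sig = (2;(1,1,1,1))
  {2,4}:  v_{2} + v_{4} = v_{6} + 2·v_{8} + v_{11} — sig = (2;(1,1,2))
  {5,7}:  v_{5} + v_{7} = 2·v_{1} + v_{9} — sig = (2;(1,2))
  {4,5}:  v_{4} + v_{5} = 2·v_{6} + 2·v_{8} + v_{11} — sig = (2;(1,2,2))
  {1,3,11}:  v_{1} + v_{3} + v_{11} = v_{7} — sig = (3;(1))
  {1,8,9}:  v_{1} + v_{8} + v_{9} = v_{2} — sig = (3;(1))
  {6,7,8}:  v_{6} + v_{7} + v_{8} = v_{1} — sig = (3;(1))
  {3,5,11}:  v_{3} + v_{5} + v_{11} = v_{1} + v_{9} — sig = (3;(1,1))
  {2,3,11}:  v_{2} + v_{3} + v_{11} = v_{7} + v_{8} + v_{9} — sig = (3;(1,1,1))
  {3,6,8,11}:  v_{3} + v_{6} + v_{8} + v_{11} = 0 — sig = (4;())
  {0,6,8,10,11}:  v_{0} + v_{6} + v_{8} + v_{10} + v_{11} = v_{4} — sig = (5;(1))

Signatures (|P|; sorted positive RHS coefficients), sorted:
[(2;()), (2;()), (2;(1)), (2;(1,1)), (2;(1,1)), (2;(1,1)), (2;(1,1)), (2;(1,1)), (2;(1,1,1)), (2;(1,1,1)), (2;(1,1,1,1)), (2;(1,1,1,1)), (2;(1,1,2)), (2;(1,2)), (2;(1,2,2)), (3;(1)), (3;(1)), (3;(1)), (3;(1,1)), (3;(1,1,1)), (4;()), (5;(1))]


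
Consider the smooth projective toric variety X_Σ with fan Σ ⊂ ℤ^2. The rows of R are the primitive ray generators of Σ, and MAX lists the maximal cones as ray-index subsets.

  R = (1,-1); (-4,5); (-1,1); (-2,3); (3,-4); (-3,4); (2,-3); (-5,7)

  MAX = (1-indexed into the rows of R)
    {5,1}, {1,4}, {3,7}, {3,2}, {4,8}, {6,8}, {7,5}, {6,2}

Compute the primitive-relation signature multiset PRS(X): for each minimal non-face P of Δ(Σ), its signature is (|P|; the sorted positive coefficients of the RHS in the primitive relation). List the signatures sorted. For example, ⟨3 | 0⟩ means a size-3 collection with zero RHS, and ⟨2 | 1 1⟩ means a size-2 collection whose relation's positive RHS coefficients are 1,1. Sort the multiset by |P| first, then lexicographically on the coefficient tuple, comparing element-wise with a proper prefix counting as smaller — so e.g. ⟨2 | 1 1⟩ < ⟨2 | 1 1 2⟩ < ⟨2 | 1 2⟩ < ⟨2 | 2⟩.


Primitive collections (20):

  • {1,3}:  v_{1} + v_{3} = 0  ⟹  sig = ⟨2 | 0⟩
  • {4,7}:  v_{4} + v_{7} = 0  ⟹  sig = ⟨2 | 0⟩
  • {5,6}:  v_{5} + v_{6} = 0  ⟹  sig = ⟨2 | 0⟩
  • {1,2}:  v_{1} + v_{2} = v_{6}  ⟹  sig = ⟨2 | 1⟩
  • {1,6}:  v_{1} + v_{6} = v_{4}  ⟹  sig = ⟨2 | 1⟩
  • {1,7}:  v_{1} + v_{7} = v_{5}  ⟹  sig = ⟨2 | 1⟩
  • {2,5}:  v_{2} + v_{5} = v_{3}  ⟹  sig = ⟨2 | 1⟩
  • {3,4}:  v_{3} + v_{4} = v_{6}  ⟹  sig = ⟨2 | 1⟩
  • {3,5}:  v_{3} + v_{5} = v_{7}  ⟹  sig = ⟨2 | 1⟩
  • {3,6}:  v_{3} + v_{6} = v_{2}  ⟹  sig = ⟨2 | 1⟩
  • {4,5}:  v_{4} + v_{5} = v_{1}  ⟹  sig = ⟨2 | 1⟩
  • {4,6}:  v_{4} + v_{6} = v_{8}  ⟹  sig = ⟨2 | 1⟩
  • {5,8}:  v_{5} + v_{8} = v_{4}  ⟹  sig = ⟨2 | 1⟩
  • {6,7}:  v_{6} + v_{7} = v_{3}  ⟹  sig = ⟨2 | 1⟩
  • {7,8}:  v_{7} + v_{8} = v_{6}  ⟹  sig = ⟨2 | 1⟩
  • {1,8}:  v_{1} + v_{8} = 2·v_{4}  ⟹  sig = ⟨2 | 2⟩
  • {2,4}:  v_{2} + v_{4} = 2·v_{6}  ⟹  sig = ⟨2 | 2⟩
  • {2,7}:  v_{2} + v_{7} = 2·v_{3}  ⟹  sig = ⟨2 | 2⟩
  • {3,8}:  v_{3} + v_{8} = 2·v_{6}  ⟹  sig = ⟨2 | 2⟩
  • {2,8}:  v_{2} + v_{8} = 3·v_{6}  ⟹  sig = ⟨2 | 3⟩

Hence PRS(X_Σ) =
    |P|=2: 20 collections, coeffs (), (), (), (1), (1), (1), (1), (1), (1), (1), (1), (1), (1), (1), (1), (2), (2), (2), (2), (3)


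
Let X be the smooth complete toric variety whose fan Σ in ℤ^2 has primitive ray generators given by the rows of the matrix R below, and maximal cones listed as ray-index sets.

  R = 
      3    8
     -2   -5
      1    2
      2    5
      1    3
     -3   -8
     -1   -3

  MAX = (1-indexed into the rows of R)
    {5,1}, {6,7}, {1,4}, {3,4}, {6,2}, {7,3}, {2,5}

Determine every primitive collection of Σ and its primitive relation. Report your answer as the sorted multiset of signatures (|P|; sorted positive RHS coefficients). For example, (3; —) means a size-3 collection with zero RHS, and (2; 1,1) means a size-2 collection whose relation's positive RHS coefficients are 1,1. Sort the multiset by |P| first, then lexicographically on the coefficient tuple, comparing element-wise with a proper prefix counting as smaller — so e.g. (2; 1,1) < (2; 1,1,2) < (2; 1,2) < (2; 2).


Minimal non-faces — 14 found among 7 rays, 7 max cones:

  • {1,6}:  v_{1} + v_{6} = 0 ; sig = (2; —)
  • {2,4}:  v_{2} + v_{4} = 0 ; sig = (2; —)
  • {5,7}:  v_{5} + v_{7} = 0 ; sig = (2; —)
  • {1,2}:  v_{1} + v_{2} = v_{5} ; sig = (2; 1)
  • {1,7}:  v_{1} + v_{7} = v_{4} ; sig = (2; 1)
  • {2,3}:  v_{2} + v_{3} = v_{7} ; sig = (2; 1)
  • {2,7}:  v_{2} + v_{7} = v_{6} ; sig = (2; 1)
  • {3,5}:  v_{3} + v_{5} = v_{4} ; sig = (2; 1)
  • {4,5}:  v_{4} + v_{5} = v_{1} ; sig = (2; 1)
  • {4,6}:  v_{4} + v_{6} = v_{7} ; sig = (2; 1)
  • {4,7}:  v_{4} + v_{7} = v_{3} ; sig = (2; 1)
  • {5,6}:  v_{5} + v_{6} = v_{2} ; sig = (2; 1)
  • {1,3}:  v_{1} + v_{3} = 2·v_{4} ; sig = (2; 2)
  • {3,6}:  v_{3} + v_{6} = 2·v_{7} ; sig = (2; 2)

Signatures (|P|; sorted positive RHS coefficients), sorted:
[(2; —), (2; —), (2; —), (2; 1), (2; 1), (2; 1), (2; 1), (2; 1), (2; 1), (2; 1), (2; 1), (2; 1), (2; 2), (2; 2)]


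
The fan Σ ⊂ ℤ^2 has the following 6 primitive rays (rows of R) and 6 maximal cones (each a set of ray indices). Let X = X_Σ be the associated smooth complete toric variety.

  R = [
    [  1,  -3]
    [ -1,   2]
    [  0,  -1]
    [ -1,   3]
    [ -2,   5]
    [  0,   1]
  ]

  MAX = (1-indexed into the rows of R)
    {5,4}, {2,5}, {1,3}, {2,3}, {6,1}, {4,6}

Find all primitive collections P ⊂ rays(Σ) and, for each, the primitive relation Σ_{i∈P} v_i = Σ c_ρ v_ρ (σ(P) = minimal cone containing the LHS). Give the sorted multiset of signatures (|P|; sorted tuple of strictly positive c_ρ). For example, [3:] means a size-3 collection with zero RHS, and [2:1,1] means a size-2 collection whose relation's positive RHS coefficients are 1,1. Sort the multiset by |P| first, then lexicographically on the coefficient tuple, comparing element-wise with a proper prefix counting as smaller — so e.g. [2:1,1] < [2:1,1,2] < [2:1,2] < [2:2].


|primitive collections| = 9. Relations:

  P = {1,4}:  v_{1} + v_{4} = 0  →  sig = [2:]
  P = {3,6}:  v_{3} + v_{6} = 0  →  sig = [2:]
  P = {1,2}:  v_{1} + v_{2} = v_{3}  →  sig = [2:1]
  P = {1,5}:  v_{1} + v_{5} = v_{2}  →  sig = [2:1]
  P = {2,4}:  v_{2} + v_{4} = v_{5}  →  sig = [2:1]
  P = {2,6}:  v_{2} + v_{6} = v_{4}  →  sig = [2:1]
  P = {3,4}:  v_{3} + v_{4} = v_{2}  →  sig = [2:1]
  P = {3,5}:  v_{3} + v_{5} = 2·v_{2}  →  sig = [2:2]
  P = {5,6}:  v_{5} + v_{6} = 2·v_{4}  →  sig = [2:2]

Sorted signature multiset PRS(X):
    [2:]
    [2:]
    [2:1]
    [2:1]
    [2:1]
    [2:1]
    [2:1]
    [2:2]
    [2:2]


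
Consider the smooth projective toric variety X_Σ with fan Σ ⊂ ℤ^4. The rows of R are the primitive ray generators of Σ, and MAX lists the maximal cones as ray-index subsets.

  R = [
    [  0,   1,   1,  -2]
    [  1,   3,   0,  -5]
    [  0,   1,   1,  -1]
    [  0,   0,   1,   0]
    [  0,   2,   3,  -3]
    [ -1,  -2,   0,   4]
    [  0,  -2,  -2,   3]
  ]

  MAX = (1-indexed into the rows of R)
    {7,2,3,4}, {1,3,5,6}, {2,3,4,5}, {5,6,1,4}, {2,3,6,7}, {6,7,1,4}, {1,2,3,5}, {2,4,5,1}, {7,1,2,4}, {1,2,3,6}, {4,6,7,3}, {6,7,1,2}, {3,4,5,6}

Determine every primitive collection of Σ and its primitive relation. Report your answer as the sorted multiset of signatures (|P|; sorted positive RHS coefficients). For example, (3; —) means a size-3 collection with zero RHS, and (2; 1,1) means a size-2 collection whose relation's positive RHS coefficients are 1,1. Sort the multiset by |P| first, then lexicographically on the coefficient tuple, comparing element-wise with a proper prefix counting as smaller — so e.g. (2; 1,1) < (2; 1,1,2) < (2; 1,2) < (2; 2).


The 5 primitive collections of Σ (r=7, n=4):

  P={5,7}:  v_{5} + v_{7} = v_{4} — sig = (2; 1)
  P={1,3,7}:  v_{1} + v_{3} + v_{7} = 0 — sig = (3; —)
  P={1,3,4}:  v_{1} + v_{3} + v_{4} = v_{5} — sig = (3; 1)
  P={2,4,6}:  v_{2} + v_{4} + v_{6} = v_{3} — sig = (3; 1)
  P={2,5,6}:  v_{2} + v_{5} + v_{6} = v_{1} + 2·v_{3} — sig = (3; 1,2)

Hence PRS(X_Σ) =
{ (2; 1),  (3; —),  (3; 1) ×2,  (3; 1,2) }


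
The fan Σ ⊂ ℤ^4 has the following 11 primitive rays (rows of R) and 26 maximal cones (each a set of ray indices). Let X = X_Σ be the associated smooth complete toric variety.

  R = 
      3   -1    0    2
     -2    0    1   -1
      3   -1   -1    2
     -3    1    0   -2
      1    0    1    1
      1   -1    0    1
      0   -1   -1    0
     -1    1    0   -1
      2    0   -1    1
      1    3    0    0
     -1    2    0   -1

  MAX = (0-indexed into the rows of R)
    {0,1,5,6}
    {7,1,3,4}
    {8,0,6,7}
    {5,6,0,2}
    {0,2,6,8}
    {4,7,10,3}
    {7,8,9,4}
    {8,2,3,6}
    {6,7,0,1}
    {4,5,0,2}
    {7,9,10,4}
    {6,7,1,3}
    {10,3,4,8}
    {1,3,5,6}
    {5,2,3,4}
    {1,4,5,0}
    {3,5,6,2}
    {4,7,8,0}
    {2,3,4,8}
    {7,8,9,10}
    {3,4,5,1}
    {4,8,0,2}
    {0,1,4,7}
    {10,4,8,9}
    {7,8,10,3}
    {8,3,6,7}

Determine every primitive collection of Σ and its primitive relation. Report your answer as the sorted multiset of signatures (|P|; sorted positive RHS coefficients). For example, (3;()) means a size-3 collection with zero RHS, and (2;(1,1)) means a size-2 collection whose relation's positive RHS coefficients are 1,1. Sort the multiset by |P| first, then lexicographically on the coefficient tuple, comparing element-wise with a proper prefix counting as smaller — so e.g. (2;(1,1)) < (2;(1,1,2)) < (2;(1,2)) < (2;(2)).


20 minimal non-faces of Δ(Σ) (on 11 rays):

  • {0,3}:  v_{0} + v_{3} = 0  so sig = (2;())
  • {1,8}:  v_{1} + v_{8} = 0  so sig = (2;())
  • {5,7}:  v_{5} + v_{7} = 0  so sig = (2;())
  • {1,2}:  v_{1} + v_{2} = v_{5}  so sig = (2;(1))
  • {2,7}:  v_{2} + v_{7} = v_{8}  so sig = (2;(1))
  • {4,6}:  v_{4} + v_{6} = v_{5}  so sig = (2;(1))
  • {5,8}:  v_{5} + v_{8} = v_{2}  so sig = (2;(1))
  • {6,9}:  v_{6} + v_{9} = v_{8} + v_{10}  so sig = (2;(1,1))
  • {6,10}:  v_{6} + v_{10} = v_{3} + v_{8}  so sig = (2;(1,1))
  • {0,10}:  v_{0} + v_{10} = v_{4} + v_{7} + v_{8}  so sig = (2;(1,1,1))
  • {1,9}:  v_{1} + v_{9} = v_{4} + v_{7} + v_{10}  so sig = (2;(1,1,1))
  • {1,10}:  v_{1} + v_{10} = v_{3} + v_{4} + v_{7}  so sig = (2;(1,1,1))
  • {5,9}:  v_{5} + v_{9} = v_{4} + v_{8} + v_{10}  so sig = (2;(1,1,1))
  • {5,10}:  v_{5} + v_{10} = v_{3} + v_{4} + v_{8}  so sig = (2;(1,1,1))
  • {2,9}:  v_{2} + v_{9} = v_{4} + 2·v_{8} + v_{10}  so sig = (2;(1,1,2))
  • {2,10}:  v_{2} + v_{10} = v_{3} + v_{4} + 2·v_{8}  so sig = (2;(1,1,2))
  • {3,9}:  v_{3} + v_{9} = 2·v_{10}  so sig = (2;(2))
  • {0,9}:  v_{0} + v_{9} = 2·v_{4} + 2·v_{7} + 2·v_{8}  so sig = (2;(2,2,2))
  • {3,4,7,8}:  v_{3} + v_{4} + v_{7} + v_{8} = v_{10}  so sig = (4;(1))
  • {4,7,8,10}:  v_{4} + v_{7} + v_{8} + v_{10} = v_{9}  so sig = (4;(1))

Signatures (|P|; sorted positive RHS coefficients), sorted:
{ (2;()) ×3,  (2;(1)) ×4,  (2;(1,1)) ×2,  (2;(1,1,1)) ×5,  (2;(1,1,2)) ×2,  (2;(2)),  (2;(2,2,2)),  (4;(1)) ×2 }


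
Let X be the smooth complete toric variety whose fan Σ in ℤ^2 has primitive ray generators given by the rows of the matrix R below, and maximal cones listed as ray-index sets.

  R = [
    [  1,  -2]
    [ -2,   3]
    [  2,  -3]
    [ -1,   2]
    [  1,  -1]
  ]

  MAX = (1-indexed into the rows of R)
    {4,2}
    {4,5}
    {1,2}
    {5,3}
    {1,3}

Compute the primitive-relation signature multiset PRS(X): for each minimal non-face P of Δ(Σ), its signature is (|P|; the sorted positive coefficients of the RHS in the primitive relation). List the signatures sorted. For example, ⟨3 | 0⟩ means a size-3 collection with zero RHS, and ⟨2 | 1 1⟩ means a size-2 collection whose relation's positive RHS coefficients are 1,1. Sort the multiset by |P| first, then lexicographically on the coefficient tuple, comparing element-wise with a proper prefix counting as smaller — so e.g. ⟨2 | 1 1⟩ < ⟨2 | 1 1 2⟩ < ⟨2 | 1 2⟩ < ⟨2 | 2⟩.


|primitive collections| = 5. Relations:

  P = {1,4}:  v_{1} + v_{4} = 0  →  sig = ⟨2 | 0⟩
  P = {2,3}:  v_{2} + v_{3} = 0  →  sig = ⟨2 | 0⟩
  P = {1,5}:  v_{1} + v_{5} = v_{3}  →  sig = ⟨2 | 1⟩
  P = {2,5}:  v_{2} + v_{5} = v_{4}  →  sig = ⟨2 | 1⟩
  P = {3,4}:  v_{3} + v_{4} = v_{5}  →  sig = ⟨2 | 1⟩

so the primitive-relation signature multiset is
[⟨2 | 0⟩, ⟨2 | 0⟩, ⟨2 | 1⟩, ⟨2 | 1⟩, ⟨2 | 1⟩]


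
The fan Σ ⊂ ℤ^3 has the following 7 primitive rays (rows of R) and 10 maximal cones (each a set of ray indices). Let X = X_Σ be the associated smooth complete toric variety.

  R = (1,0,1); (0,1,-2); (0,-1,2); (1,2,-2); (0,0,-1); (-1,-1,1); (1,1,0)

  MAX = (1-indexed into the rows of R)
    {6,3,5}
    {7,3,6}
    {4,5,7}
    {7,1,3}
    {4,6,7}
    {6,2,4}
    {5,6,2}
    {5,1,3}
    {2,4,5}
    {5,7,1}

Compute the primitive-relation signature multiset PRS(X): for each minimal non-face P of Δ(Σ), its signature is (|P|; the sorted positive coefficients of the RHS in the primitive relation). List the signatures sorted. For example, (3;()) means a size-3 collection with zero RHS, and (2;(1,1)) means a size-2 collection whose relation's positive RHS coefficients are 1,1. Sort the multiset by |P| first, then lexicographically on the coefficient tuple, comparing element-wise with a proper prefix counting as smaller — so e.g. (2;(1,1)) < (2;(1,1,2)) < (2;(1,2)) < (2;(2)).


|primitive collections| = 9. Relations:

  P={2,3}:  v_{2} + v_{3} = 0  →  sig = (2;())
  P={1,6}:  v_{1} + v_{6} = v_{3}  →  sig = (2;(1))
  P={2,7}:  v_{2} + v_{7} = v_{4}  →  sig = (2;(1))
  P={3,4}:  v_{3} + v_{4} = v_{7}  →  sig = (2;(1))
  P={1,2}:  v_{1} + v_{2} = v_{5} + v_{7}  →  sig = (2;(1,1))
  P={1,4}:  v_{1} + v_{4} = v_{5} + 2·v_{7}  →  sig = (2;(1,2))
  P={5,6,7}:  v_{5} + v_{6} + v_{7} = 0  →  sig = (3;())
  P={3,5,7}:  v_{3} + v_{5} + v_{7} = v_{1}  →  sig = (3;(1))
  P={4,5,6}:  v_{4} + v_{5} + v_{6} = v_{2}  →  sig = (3;(1))

so the primitive-relation signature multiset is
    |P|=2: 6 collections, coeffs (), (1), (1), (1), (1,1), (1,2)
    |P|=3: 3 collections, coeffs (), (1), (1)
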